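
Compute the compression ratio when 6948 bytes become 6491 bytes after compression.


Ratio = original / compressed = 6948 / 6491 = 1.0704

1.0704


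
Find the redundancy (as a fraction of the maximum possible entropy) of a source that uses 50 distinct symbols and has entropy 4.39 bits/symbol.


H_max = log2(K) = log2(50) = 5.6439 bits/symbol. Redundancy = 1 - H/H_max = 1 - 4.39/5.6439 = 1 - 0.7778 = 0.2222

0.2222


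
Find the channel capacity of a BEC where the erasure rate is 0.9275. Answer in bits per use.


C = 1 - epsilon = 1 - 0.9275 = 0.0725

0.0725 bits


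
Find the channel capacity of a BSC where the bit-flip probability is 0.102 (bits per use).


H(p) = -p*log2(p) - (1-p)*log2(1-p) = -0.102*log2(0.102) - 0.898*log2(0.898) = 0.335923 + 0.139381 = 0.4753. C = 1 - H(p) = 1 - 0.4753 = 0.5247

0.5247 bits


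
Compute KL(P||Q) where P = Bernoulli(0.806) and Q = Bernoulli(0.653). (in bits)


KL = p*log2(p/q) + (1-p)*log2((1-p)/(1-q)) = 0.806*log2(0.806/0.653) + 0.194*log2(0.194/0.347) = 0.082

0.082 bits


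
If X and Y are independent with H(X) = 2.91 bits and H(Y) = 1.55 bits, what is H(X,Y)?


For independent variables, H(X,Y) = H(X) + H(Y) = 2.91 + 1.55 = 4.46

4.46 bits


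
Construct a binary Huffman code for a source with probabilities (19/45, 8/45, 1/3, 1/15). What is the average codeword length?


Huffman construction (repeatedly merge the two least-probable nodes; each merge adds 1 bit to every symbol beneath it): 1/15 + 8/45 = 11/45; 11/45 + 1/3 = 26/45; 19/45 + 26/45 = 1. Resulting codeword lengths (in the order the probabilities were given): (1, 3, 2, 3). L_avg = sum(p_i * l_i) = 19/45*1 + 8/45*3 + 1/3*2 + 1/15*3 = 82/45 = 1.8222

1.8222 bits


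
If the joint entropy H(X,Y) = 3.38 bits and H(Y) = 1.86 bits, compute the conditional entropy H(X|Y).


H(X|Y) = H(X,Y) - H(Y) = 3.38 - 1.86 = 1.52

1.52 bits


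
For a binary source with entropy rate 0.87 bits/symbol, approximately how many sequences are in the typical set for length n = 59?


log2|A_typical| = nH = 59 * 0.87 = 51.33, so |A_typical| ~ 2^51.33 = 2.831e+15

2.831e+15


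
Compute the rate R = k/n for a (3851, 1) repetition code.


Rate = k/n = 1/3851

1/3851


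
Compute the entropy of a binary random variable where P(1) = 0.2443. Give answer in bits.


H = -p*log2(p) - (1-p)*log2(1-p). -0.2443*log2(0.2443) = 0.496729; -0.7557*log2(0.7557) = 0.305389. H = 0.496729 + 0.305389 = 0.8021

0.8021 bits


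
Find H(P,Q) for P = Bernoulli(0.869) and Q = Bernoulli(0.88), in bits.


H(P,Q) = -p*log2(q) - (1-p)*log2(1-q). -0.869*log2(0.88) = 0.160265; -0.131*log2(0.12) = 0.400715. H(P,Q) = 0.160265 + 0.400715 = 0.561

0.561 bits


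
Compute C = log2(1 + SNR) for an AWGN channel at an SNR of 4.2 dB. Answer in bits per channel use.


SNR_linear = 10^(4.2/10) = 2.6303; C = log2(1 + SNR_linear) = log2(1 + 2.6303) = 1.8601

1.8601 bits/channel use


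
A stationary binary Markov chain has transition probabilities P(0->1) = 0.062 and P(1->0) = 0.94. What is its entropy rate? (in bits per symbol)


Stationary distribution: pi_0 = p10/(p01+p10) = 0.9381, pi_1 = 0.0619. Entropy rate H' = pi_0*H(p01) + pi_1*H(p10) = 0.9381*0.3353 + 0.0619*0.3274 = 0.3348

0.3348 bits/symbol


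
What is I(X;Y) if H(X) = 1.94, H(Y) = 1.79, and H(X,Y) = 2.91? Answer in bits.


I(X;Y) = H(X) + H(Y) - H(X,Y) = 1.94 + 1.79 - 2.91 = 0.82

0.82 bits


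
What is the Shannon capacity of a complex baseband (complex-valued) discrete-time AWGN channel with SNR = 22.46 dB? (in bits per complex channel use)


SNR_linear = 10^(22.46/10) = 176.1976; C = log2(1 + SNR_linear) = log2(1 + 176.1976) = 7.4692

7.4692 bits/channel use


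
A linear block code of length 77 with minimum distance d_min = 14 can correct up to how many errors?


Correction capability = floor((d-1)/2) = floor((14-1)/2) = 6

6 errors


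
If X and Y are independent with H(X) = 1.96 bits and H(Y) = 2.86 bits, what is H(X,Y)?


For independent variables, H(X,Y) = H(X) + H(Y) = 1.96 + 2.86 = 4.82

4.82 bits


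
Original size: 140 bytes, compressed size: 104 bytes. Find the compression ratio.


Ratio = original / compressed = 140 / 104 = 1.3462

1.3462


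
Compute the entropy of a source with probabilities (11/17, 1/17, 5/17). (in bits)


H = -sum(p_i * log2(p_i)). Terms: -(11/17)*log2(11/17) = 0.406373; -(1/17)*log2(1/17) = 0.240439; -(5/17)*log2(5/17) = 0.519275. H = 0.406373 + 0.240439 + 0.519275 = 1.1661

1.1661 bits


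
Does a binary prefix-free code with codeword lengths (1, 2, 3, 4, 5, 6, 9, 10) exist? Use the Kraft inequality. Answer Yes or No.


Kraft sum = sum(2^(-l_i)) = 0.9873, need <= 1. Result: satisfied (a binary prefix-free code with these lengths exists)

Yes


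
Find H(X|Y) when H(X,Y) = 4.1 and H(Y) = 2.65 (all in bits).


H(X|Y) = H(X,Y) - H(Y) = 4.1 - 2.65 = 1.45

1.45 bits


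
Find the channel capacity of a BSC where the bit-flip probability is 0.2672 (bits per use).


H(p) = -p*log2(p) - (1-p)*log2(1-p) = -0.2672*log2(0.2672) - 0.7328*log2(0.7328) = 0.508751 + 0.328667 = 0.8374. C = 1 - H(p) = 1 - 0.8374 = 0.1626

0.1626 bits


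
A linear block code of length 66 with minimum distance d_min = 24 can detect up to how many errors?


Detection capability = d_min - 1 = 24 - 1 = 23

23 errors


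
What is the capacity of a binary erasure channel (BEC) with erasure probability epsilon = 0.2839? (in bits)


C = 1 - epsilon = 1 - 0.2839 = 0.7161

0.7161 bits


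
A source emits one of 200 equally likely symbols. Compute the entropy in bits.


H = log2(n) = log2(200) = 7.6439

7.6439 bits


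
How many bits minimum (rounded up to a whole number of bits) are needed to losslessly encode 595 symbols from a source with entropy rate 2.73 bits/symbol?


Minimum bits >= n * H = 595 * 2.73 = 1624.35, rounded up to a whole number of bits = 1625

1625 bits


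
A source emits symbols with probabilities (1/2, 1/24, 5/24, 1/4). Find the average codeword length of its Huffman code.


Huffman construction (repeatedly merge the two least-probable nodes; each merge adds 1 bit to every symbol beneath it): 1/24 + 5/24 = 1/4; 1/4 + 1/4 = 1/2; 1/2 + 1/2 = 1. Resulting codeword lengths (in the order the probabilities were given): (1, 3, 3, 2). L_avg = sum(p_i * l_i) = 1/2*1 + 1/24*3 + 5/24*3 + 1/4*2 = 7/4 = 1.75

1.75 bits


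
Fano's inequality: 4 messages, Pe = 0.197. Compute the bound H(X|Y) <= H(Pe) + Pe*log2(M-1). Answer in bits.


H(Pe) = -Pe*log2(Pe) - (1-Pe)*log2(1-Pe) = -0.197*log2(0.197) - 0.803*log2(0.803) = 0.461715 + 0.254172 = 0.7159. Pe*log2(M-1) = 0.197*log2(3) = 0.312238. Bound = H(Pe) + Pe*log2(M-1) = 0.461715 + 0.254172 + 0.312238 = 1.0281

1.0281 bits


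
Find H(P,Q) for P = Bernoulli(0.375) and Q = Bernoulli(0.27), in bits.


H(P,Q) = -p*log2(q) - (1-p)*log2(1-q). -0.375*log2(0.27) = 0.708363; -0.625*log2(0.73) = 0.283770. H(P,Q) = 0.708363 + 0.283770 = 0.9921

0.9921 bits


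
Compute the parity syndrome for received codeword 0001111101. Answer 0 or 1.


Syndrome = XOR of all bits = 0 XOR 0 XOR 0 XOR 1 XOR 1 XOR 1 XOR 1 XOR 1 XOR 0 XOR 1 = 0

0


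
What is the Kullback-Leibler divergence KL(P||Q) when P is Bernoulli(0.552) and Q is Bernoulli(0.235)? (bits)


KL = p*log2(p/q) + (1-p)*log2((1-p)/(1-q)) = 0.552*log2(0.552/0.235) + 0.448*log2(0.448/0.765) = 0.3342

0.3342 bits


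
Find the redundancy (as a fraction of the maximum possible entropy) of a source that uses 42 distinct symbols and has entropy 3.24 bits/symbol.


H_max = log2(K) = log2(42) = 5.3923 bits/symbol. Redundancy = 1 - H/H_max = 1 - 3.24/5.3923 = 1 - 0.6009 = 0.3991

0.3991


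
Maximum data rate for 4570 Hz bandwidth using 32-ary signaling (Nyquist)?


Rate = 2 * B * log2(M) = 2 * 4570 * 5.0 = 45700.0

45700.0 bps


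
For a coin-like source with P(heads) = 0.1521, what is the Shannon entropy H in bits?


H = -p*log2(p) - (1-p)*log2(1-p). -0.1521*log2(0.1521) = 0.413242; -0.8479*log2(0.8479) = 0.201829. H = 0.413242 + 0.201829 = 0.6151

0.6151 bits


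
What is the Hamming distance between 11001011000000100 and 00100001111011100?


Count differing positions: ^ ^ ^ . ^ . ^ . ^ ^ ^ . ^ ^ . . . = 10 differences

10


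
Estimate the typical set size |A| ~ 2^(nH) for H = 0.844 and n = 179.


log2|A_typical| = nH = 179 * 0.844 = 151.076, so |A_typical| ~ 2^151.076 = 3.009e+45

3.009e+45


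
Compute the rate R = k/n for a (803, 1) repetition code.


Rate = k/n = 1/803

1/803


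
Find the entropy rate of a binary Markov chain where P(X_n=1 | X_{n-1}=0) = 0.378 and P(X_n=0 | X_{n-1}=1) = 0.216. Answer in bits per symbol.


Stationary distribution: pi_0 = p10/(p01+p10) = 0.3636, pi_1 = 0.6364. Entropy rate H' = pi_0*H(p01) + pi_1*H(p10) = 0.3636*0.9566 + 0.6364*0.7528 = 0.8269

0.8269 bits/symbol


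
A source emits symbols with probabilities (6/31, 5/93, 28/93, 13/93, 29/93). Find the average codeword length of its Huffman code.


Huffman construction (repeatedly merge the two least-probable nodes; each merge adds 1 bit to every symbol beneath it): 5/93 + 13/93 = 6/31; 6/31 + 6/31 = 12/31; 28/93 + 29/93 = 19/31; 12/31 + 19/31 = 1. Resulting codeword lengths (in the order the probabilities were given): (2, 3, 2, 3, 2). L_avg = sum(p_i * l_i) = 6/31*2 + 5/93*3 + 28/93*2 + 13/93*3 + 29/93*2 = 68/31 = 2.1935

2.1935 bits


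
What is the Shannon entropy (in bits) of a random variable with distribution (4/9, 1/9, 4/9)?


H = -sum(p_i * log2(p_i)). Terms: -(4/9)*log2(4/9) = 0.519967; -(1/9)*log2(1/9) = 0.352214; -(4/9)*log2(4/9) = 0.519967. H = 0.519967 + 0.352214 + 0.519967 = 1.3921

1.3921 bits


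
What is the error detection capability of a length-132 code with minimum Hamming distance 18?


Detection capability = d_min - 1 = 18 - 1 = 17

17 errors


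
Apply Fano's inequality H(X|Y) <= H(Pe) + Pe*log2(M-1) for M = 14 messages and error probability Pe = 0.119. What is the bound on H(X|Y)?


H(Pe) = -Pe*log2(Pe) - (1-Pe)*log2(1-Pe) = -0.119*log2(0.119) - 0.881*log2(0.881) = 0.365445 + 0.161035 = 0.5265. Pe*log2(M-1) = 0.119*log2(13) = 0.440352. Bound = H(Pe) + Pe*log2(M-1) = 0.365445 + 0.161035 + 0.440352 = 0.9668

0.9668 bits


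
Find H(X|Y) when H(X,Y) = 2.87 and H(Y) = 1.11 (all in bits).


H(X|Y) = H(X,Y) - H(Y) = 2.87 - 1.11 = 1.76

1.76 bits


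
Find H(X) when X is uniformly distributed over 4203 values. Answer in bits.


H = log2(n) = log2(4203) = 12.0372

12.0372 bits


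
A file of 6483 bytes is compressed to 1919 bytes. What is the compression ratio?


Ratio = original / compressed = 6483 / 1919 = 3.3783

3.3783


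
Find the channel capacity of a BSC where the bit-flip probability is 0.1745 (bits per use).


H(p) = -p*log2(p) - (1-p)*log2(1-p) = -0.1745*log2(0.1745) - 0.8255*log2(0.8255) = 0.439513 + 0.228383 = 0.6679. C = 1 - H(p) = 1 - 0.6679 = 0.3321

0.3321 bits


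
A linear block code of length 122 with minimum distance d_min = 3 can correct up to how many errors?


Correction capability = floor((d-1)/2) = floor((3-1)/2) = 1

1 errors


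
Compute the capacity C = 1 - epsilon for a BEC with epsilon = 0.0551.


C = 1 - epsilon = 1 - 0.0551 = 0.9449

0.9449 bits


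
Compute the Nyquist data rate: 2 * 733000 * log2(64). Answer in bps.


Rate = 2 * B * log2(M) = 2 * 733000 * 6.0 = 8796000.0

8796000.0 bps


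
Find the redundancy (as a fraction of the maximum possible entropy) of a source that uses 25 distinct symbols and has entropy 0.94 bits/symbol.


H_max = log2(K) = log2(25) = 4.6439 bits/symbol. Redundancy = 1 - H/H_max = 1 - 0.94/4.6439 = 1 - 0.2024 = 0.7976

0.7976


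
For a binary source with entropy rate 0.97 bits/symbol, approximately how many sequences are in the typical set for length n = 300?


log2|A_typical| = nH = 300 * 0.97 = 291.0, so |A_typical| ~ 2^291.0 = 3.979e+87

3.979e+87


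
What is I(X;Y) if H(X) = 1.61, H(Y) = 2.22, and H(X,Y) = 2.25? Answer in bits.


I(X;Y) = H(X) + H(Y) - H(X,Y) = 1.61 + 2.22 - 2.25 = 1.58

1.58 bits


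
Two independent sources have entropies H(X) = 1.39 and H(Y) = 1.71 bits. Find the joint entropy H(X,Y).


For independent variables, H(X,Y) = H(X) + H(Y) = 1.39 + 1.71 = 3.1

3.1 bits


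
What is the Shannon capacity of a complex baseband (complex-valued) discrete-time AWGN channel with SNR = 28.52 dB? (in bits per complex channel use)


SNR_linear = 10^(28.52/10) = 711.2135; C = log2(1 + SNR_linear) = log2(1 + 711.2135) = 9.4762

9.4762 bits/channel use


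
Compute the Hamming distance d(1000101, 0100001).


Count differing positions: ^ ^ . . ^ . . = 3 differences

3


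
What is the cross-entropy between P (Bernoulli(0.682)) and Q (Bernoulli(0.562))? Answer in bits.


H(P,Q) = -p*log2(q) - (1-p)*log2(1-q). -0.682*log2(0.562) = 0.566986; -0.318*log2(0.438) = 0.378737. H(P,Q) = 0.566986 + 0.378737 = 0.9457

0.9457 bits


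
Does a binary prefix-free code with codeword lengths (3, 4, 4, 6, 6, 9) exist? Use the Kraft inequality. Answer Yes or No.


Kraft sum = sum(2^(-l_i)) = 0.2832, need <= 1. Result: satisfied (a binary prefix-free code with these lengths exists)

Yes


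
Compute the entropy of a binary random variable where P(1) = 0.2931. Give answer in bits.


H = -p*log2(p) - (1-p)*log2(1-p). -0.2931*log2(0.2931) = 0.518944; -0.7069*log2(0.7069) = 0.353748. H = 0.518944 + 0.353748 = 0.8727

0.8727 bits


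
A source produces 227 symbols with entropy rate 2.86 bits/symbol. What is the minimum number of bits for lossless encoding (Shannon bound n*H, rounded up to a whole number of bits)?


Minimum bits >= n * H = 227 * 2.86 = 649.22, rounded up to a whole number of bits = 650

650 bits


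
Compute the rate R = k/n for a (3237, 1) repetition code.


Rate = k/n = 1/3237

1/3237


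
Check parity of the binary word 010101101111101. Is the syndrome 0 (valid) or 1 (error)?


Syndrome = XOR of all bits = 0 XOR 1 XOR 0 XOR 1 XOR 0 XOR 1 XOR 1 XOR 0 XOR 1 XOR 1 XOR 1 XOR 1 XOR 1 XOR 0 XOR 1 = 0

0


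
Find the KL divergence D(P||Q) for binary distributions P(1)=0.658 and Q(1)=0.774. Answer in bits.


KL = p*log2(p/q) + (1-p)*log2((1-p)/(1-q)) = 0.658*log2(0.658/0.774) + 0.342*log2(0.342/0.226) = 0.0503

0.0503 bits


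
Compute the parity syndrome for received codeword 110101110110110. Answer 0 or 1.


Syndrome = XOR of all bits = 1 XOR 1 XOR 0 XOR 1 XOR 0 XOR 1 XOR 1 XOR 1 XOR 0 XOR 1 XOR 1 XOR 0 XOR 1 XOR 1 XOR 0 = 0

0


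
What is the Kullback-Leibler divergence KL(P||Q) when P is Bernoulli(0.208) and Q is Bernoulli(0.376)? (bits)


KL = p*log2(p/q) + (1-p)*log2((1-p)/(1-q)) = 0.208*log2(0.208/0.376) + 0.792*log2(0.792/0.624) = 0.0947

0.0947 bits


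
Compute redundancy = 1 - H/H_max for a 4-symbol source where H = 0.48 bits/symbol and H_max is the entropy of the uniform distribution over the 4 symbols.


H_max = log2(K) = log2(4) = 2.0 bits/symbol. Redundancy = 1 - H/H_max = 1 - 0.48/2.0 = 1 - 0.24 = 0.76

0.76


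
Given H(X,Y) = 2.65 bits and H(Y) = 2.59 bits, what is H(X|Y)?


H(X|Y) = H(X,Y) - H(Y) = 2.65 - 2.59 = 0.06

0.06 bits


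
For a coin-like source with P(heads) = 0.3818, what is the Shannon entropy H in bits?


H = -p*log2(p) - (1-p)*log2(1-p). -0.3818*log2(0.3818) = 0.530363; -0.6182*log2(0.6182) = 0.428941. H = 0.530363 + 0.428941 = 0.9593

0.9593 bits


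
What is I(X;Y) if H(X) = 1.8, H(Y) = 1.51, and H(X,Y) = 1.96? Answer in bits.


I(X;Y) = H(X) + H(Y) - H(X,Y) = 1.8 + 1.51 - 1.96 = 1.35

1.35 bits


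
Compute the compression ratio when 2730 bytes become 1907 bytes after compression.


Ratio = original / compressed = 2730 / 1907 = 1.4316

1.4316


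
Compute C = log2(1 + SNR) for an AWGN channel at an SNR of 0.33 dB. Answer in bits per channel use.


SNR_linear = 10^(0.33/10) = 1.0789; C = log2(1 + SNR_linear) = log2(1 + 1.0789) = 1.0559

1.0559 bits/channel use


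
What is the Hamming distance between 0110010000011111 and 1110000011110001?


Count differing positions: ^ . . . . ^ . . ^ ^ ^ . ^ ^ ^ . = 8 differences

8


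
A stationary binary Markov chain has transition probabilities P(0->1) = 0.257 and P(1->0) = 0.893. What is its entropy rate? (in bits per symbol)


Stationary distribution: pi_0 = p10/(p01+p10) = 0.7765, pi_1 = 0.2235. Entropy rate H' = pi_0*H(p01) + pi_1*H(p10) = 0.7765*0.8222 + 0.2235*0.4908 = 0.7481

0.7481 bits/symbol


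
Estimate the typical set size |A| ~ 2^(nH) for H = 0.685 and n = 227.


log2|A_typical| = nH = 227 * 0.685 = 155.495, so |A_typical| ~ 2^155.495 = 6.437e+46

6.437e+46


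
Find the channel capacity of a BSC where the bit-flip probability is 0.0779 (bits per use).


H(p) = -p*log2(p) - (1-p)*log2(1-p) = -0.0779*log2(0.0779) - 0.9221*log2(0.9221) = 0.286846 + 0.107890 = 0.3947. C = 1 - H(p) = 1 - 0.3947 = 0.6053

0.6053 bits


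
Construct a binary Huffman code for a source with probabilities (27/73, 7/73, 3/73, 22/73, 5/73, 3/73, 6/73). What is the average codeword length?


Huffman construction (repeatedly merge the two least-probable nodes; each merge adds 1 bit to every symbol beneath it): 3/73 + 3/73 = 6/73; 5/73 + 6/73 = 11/73; 6/73 + 7/73 = 13/73; 11/73 + 13/73 = 24/73; 22/73 + 24/73 = 46/73; 27/73 + 46/73 = 1. Resulting codeword lengths (in the order the probabilities were given): (1, 4, 5, 2, 4, 5, 4). L_avg = sum(p_i * l_i) = 27/73*1 + 7/73*4 + 3/73*5 + 22/73*2 + 5/73*4 + 3/73*5 + 6/73*4 = 173/73 = 2.3699

2.3699 bits


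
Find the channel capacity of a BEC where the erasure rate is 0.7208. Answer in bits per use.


C = 1 - epsilon = 1 - 0.7208 = 0.2792

0.2792 bits


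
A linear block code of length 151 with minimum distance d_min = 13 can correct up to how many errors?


Correction capability = floor((d-1)/2) = floor((13-1)/2) = 6

6 errors


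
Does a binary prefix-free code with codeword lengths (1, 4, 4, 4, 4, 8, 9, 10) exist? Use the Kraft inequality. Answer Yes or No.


Kraft sum = sum(2^(-l_i)) = 0.7568, need <= 1. Result: satisfied (a binary prefix-free code with these lengths exists)

Yes


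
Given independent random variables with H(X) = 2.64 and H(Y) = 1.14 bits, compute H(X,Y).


For independent variables, H(X,Y) = H(X) + H(Y) = 2.64 + 1.14 = 3.78

3.78 bits


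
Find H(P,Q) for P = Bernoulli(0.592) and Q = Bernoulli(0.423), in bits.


H(P,Q) = -p*log2(q) - (1-p)*log2(1-q). -0.592*log2(0.423) = 0.734832; -0.408*log2(0.577) = 0.323690. H(P,Q) = 0.734832 + 0.323690 = 1.0585

1.0585 bits


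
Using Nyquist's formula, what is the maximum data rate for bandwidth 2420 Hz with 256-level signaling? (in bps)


Rate = 2 * B * log2(M) = 2 * 2420 * 8.0 = 38720.0

38720.0 bps


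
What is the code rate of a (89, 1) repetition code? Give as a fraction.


Rate = k/n = 1/89

1/89


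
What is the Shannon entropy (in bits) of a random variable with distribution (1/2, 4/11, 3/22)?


H = -sum(p_i * log2(p_i)). Terms: -(1/2)*log2(1/2) = 0.500000; -(4/11)*log2(4/11) = 0.530702; -(3/22)*log2(3/22) = 0.391973. H = 0.500000 + 0.530702 + 0.391973 = 1.4227

1.4227 bits


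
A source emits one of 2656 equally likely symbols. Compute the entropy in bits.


H = log2(n) = log2(2656) = 11.375

11.375 bits


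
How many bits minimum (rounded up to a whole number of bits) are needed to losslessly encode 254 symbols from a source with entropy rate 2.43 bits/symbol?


Minimum bits >= n * H = 254 * 2.43 = 617.22, rounded up to a whole number of bits = 618

618 bits


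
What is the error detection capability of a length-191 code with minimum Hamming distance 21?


Detection capability = d_min - 1 = 21 - 1 = 20

20 errors


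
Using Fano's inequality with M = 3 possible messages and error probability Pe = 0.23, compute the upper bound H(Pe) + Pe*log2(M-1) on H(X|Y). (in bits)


H(Pe) = -Pe*log2(Pe) - (1-Pe)*log2(1-Pe) = -0.23*log2(0.23) - 0.77*log2(0.77) = 0.487668 + 0.290344 = 0.778. Pe*log2(M-1) = 0.23*log2(2) = 0.230000. Bound = H(Pe) + Pe*log2(M-1) = 0.487668 + 0.290344 + 0.230000 = 1.008

1.008 bits


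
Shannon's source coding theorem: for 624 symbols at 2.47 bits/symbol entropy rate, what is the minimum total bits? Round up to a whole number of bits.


Minimum bits >= n * H = 624 * 2.47 = 1541.28, rounded up to a whole number of bits = 1542

1542 bits


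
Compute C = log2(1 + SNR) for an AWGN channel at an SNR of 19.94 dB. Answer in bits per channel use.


SNR_linear = 10^(19.94/10) = 98.6279; C = log2(1 + SNR_linear) = log2(1 + 98.6279) = 6.6385

6.6385 bits/channel use


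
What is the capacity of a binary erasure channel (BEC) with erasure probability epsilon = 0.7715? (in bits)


C = 1 - epsilon = 1 - 0.7715 = 0.2285

0.2285 bits


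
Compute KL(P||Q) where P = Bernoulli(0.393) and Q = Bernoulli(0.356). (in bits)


KL = p*log2(p/q) + (1-p)*log2((1-p)/(1-q)) = 0.393*log2(0.393/0.356) + 0.607*log2(0.607/0.644) = 0.0042

0.0042 bits


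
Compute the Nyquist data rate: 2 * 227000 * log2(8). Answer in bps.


Rate = 2 * B * log2(M) = 2 * 227000 * 3.0 = 1362000.0

1362000.0 bps


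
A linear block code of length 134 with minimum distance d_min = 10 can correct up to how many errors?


Correction capability = floor((d-1)/2) = floor((10-1)/2) = 4

4 errors


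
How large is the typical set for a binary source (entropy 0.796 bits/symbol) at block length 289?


log2|A_typical| = nH = 289 * 0.796 = 230.044, so |A_typical| ~ 2^230.044 = 1.779e+69

1.779e+69


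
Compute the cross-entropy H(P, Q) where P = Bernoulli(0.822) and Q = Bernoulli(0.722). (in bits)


H(P,Q) = -p*log2(q) - (1-p)*log2(1-q). -0.822*log2(0.722) = 0.386282; -0.178*log2(0.278) = 0.328738. H(P,Q) = 0.386282 + 0.328738 = 0.715

0.715 bits


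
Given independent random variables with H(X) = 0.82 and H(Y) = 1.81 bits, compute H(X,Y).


For independent variables, H(X,Y) = H(X) + H(Y) = 0.82 + 1.81 = 2.63

2.63 bits


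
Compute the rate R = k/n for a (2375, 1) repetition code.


Rate = k/n = 1/2375

1/2375


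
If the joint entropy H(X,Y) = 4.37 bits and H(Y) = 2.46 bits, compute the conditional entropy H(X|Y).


H(X|Y) = H(X,Y) - H(Y) = 4.37 - 2.46 = 1.91

1.91 bits


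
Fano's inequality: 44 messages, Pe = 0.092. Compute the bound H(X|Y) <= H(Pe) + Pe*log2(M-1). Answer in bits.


H(Pe) = -Pe*log2(Pe) - (1-Pe)*log2(1-Pe) = -0.092*log2(0.092) - 0.908*log2(0.908) = 0.316684 + 0.126426 = 0.4431. Pe*log2(M-1) = 0.092*log2(43) = 0.499216. Bound = H(Pe) + Pe*log2(M-1) = 0.316684 + 0.126426 + 0.499216 = 0.9423

0.9423 bits


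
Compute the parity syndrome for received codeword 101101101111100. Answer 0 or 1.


Syndrome = XOR of all bits = 1 XOR 0 XOR 1 XOR 1 XOR 0 XOR 1 XOR 1 XOR 0 XOR 1 XOR 1 XOR 1 XOR 1 XOR 1 XOR 0 XOR 0 = 0

0


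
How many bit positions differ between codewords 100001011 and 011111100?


Count differing positions: ^ ^ ^ ^ ^ . ^ ^ ^ = 8 differences

8


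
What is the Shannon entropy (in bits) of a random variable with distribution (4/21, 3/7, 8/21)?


H = -sum(p_i * log2(p_i)). Terms: -(4/21)*log2(4/21) = 0.455680; -(3/7)*log2(3/7) = 0.523882; -(8/21)*log2(8/21) = 0.530407. H = 0.455680 + 0.523882 + 0.530407 = 1.51

1.51 bits


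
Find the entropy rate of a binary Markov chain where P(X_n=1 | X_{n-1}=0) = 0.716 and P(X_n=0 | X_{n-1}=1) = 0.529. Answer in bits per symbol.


Stationary distribution: pi_0 = p10/(p01+p10) = 0.4249, pi_1 = 0.5751. Entropy rate H' = pi_0*H(p01) + pi_1*H(p10) = 0.4249*0.8608 + 0.5751*0.9976 = 0.9395

0.9395 bits/symbol


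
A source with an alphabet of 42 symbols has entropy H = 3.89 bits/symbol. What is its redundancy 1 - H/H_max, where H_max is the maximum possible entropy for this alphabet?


H_max = log2(K) = log2(42) = 5.3923 bits/symbol. Redundancy = 1 - H/H_max = 1 - 3.89/5.3923 = 1 - 0.7214 = 0.2786

0.2786


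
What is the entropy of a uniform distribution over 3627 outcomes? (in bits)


H = log2(n) = log2(3627) = 11.8246

11.8246 bits


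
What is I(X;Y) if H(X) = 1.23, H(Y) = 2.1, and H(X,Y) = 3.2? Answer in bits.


I(X;Y) = H(X) + H(Y) - H(X,Y) = 1.23 + 2.1 - 3.2 = 0.13

0.13 bits


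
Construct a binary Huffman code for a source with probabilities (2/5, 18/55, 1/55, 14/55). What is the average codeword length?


Huffman construction (repeatedly merge the two least-probable nodes; each merge adds 1 bit to every symbol beneath it): 1/55 + 14/55 = 3/11; 3/11 + 18/55 = 3/5; 2/5 + 3/5 = 1. Resulting codeword lengths (in the order the probabilities were given): (1, 2, 3, 3). L_avg = sum(p_i * l_i) = 2/5*1 + 18/55*2 + 1/55*3 + 14/55*3 = 103/55 = 1.8727

1.8727 bits


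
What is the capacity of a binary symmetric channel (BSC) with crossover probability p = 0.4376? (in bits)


H(p) = -p*log2(p) - (1-p)*log2(1-p) = -0.4376*log2(0.4376) - 0.5624*log2(0.5624) = 0.521757 + 0.466978 = 0.9887. C = 1 - H(p) = 1 - 0.9887 = 0.0113

0.0113 bits


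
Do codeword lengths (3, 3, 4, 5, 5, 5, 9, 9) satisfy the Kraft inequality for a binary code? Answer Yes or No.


Kraft sum = sum(2^(-l_i)) = 0.4102, need <= 1. Result: satisfied (a binary prefix-free code with these lengths exists)

Yes


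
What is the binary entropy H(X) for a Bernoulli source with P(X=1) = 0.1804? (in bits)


H = -p*log2(p) - (1-p)*log2(1-p). -0.1804*log2(0.1804) = 0.445719; -0.8196*log2(0.8196) = 0.235232. H = 0.445719 + 0.235232 = 0.681

0.681 bits


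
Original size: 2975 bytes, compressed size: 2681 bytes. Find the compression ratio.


Ratio = original / compressed = 2975 / 2681 = 1.1097

1.1097


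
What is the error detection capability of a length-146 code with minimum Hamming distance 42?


Detection capability = d_min - 1 = 42 - 1 = 41

41 errors


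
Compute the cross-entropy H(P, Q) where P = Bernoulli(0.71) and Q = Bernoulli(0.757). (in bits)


H(P,Q) = -p*log2(q) - (1-p)*log2(1-q). -0.71*log2(0.757) = 0.285161; -0.29*log2(0.243) = 0.591882. H(P,Q) = 0.285161 + 0.591882 = 0.877

0.877 bits


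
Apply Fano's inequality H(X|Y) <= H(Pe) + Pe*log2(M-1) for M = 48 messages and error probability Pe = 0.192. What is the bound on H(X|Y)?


H(Pe) = -Pe*log2(Pe) - (1-Pe)*log2(1-Pe) = -0.192*log2(0.192) - 0.808*log2(0.808) = 0.457118 + 0.248519 = 0.7056. Pe*log2(M-1) = 0.192*log2(47) = 1.066481. Bound = H(Pe) + Pe*log2(M-1) = 0.457118 + 0.248519 + 1.066481 = 1.7721

1.7721 bits


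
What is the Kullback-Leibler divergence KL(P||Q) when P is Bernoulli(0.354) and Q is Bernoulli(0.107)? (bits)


KL = p*log2(p/q) + (1-p)*log2((1-p)/(1-q)) = 0.354*log2(0.354/0.107) + 0.646*log2(0.646/0.893) = 0.3093

0.3093 bits


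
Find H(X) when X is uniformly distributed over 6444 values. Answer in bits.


H = log2(n) = log2(6444) = 12.6537

12.6537 bits


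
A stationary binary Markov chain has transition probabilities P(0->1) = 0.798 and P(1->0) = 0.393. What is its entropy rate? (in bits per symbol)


Stationary distribution: pi_0 = p10/(p01+p10) = 0.33, pi_1 = 0.67. Entropy rate H' = pi_0*H(p01) + pi_1*H(p10) = 0.33*0.7259 + 0.67*0.9667 = 0.8873

0.8873 bits/symbol


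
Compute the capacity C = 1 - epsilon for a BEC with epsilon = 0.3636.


C = 1 - epsilon = 1 - 0.3636 = 0.6364

0.6364 bits


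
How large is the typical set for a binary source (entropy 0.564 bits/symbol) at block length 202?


log2|A_typical| = nH = 202 * 0.564 = 113.928, so |A_typical| ~ 2^113.928 = 1.976e+34

1.976e+34


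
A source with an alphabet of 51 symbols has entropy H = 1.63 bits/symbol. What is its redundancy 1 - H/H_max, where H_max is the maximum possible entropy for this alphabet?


H_max = log2(K) = log2(51) = 5.6724 bits/symbol. Redundancy = 1 - H/H_max = 1 - 1.63/5.6724 = 1 - 0.2874 = 0.7126

0.7126


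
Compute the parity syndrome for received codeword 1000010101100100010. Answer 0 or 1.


Syndrome = XOR of all bits = 1 XOR 0 XOR 0 XOR 0 XOR 0 XOR 1 XOR 0 XOR 1 XOR 0 XOR 1 XOR 1 XOR 0 XOR 0 XOR 1 XOR 0 XOR 0 XOR 0 XOR 1 XOR 0 = 1

1


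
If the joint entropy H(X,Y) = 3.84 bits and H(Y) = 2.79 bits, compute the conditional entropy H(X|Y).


H(X|Y) = H(X,Y) - H(Y) = 3.84 - 2.79 = 1.05

1.05 bits


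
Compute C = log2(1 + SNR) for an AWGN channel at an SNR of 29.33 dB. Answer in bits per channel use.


SNR_linear = 10^(29.33/10) = 857.0378; C = log2(1 + SNR_linear) = log2(1 + 857.0378) = 9.7449

9.7449 bits/channel use


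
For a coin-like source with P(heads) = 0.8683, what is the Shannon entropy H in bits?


H = -p*log2(p) - (1-p)*log2(1-p). -0.8683*log2(0.8683) = 0.176903; -0.1317*log2(0.1317) = 0.385179. H = 0.176903 + 0.385179 = 0.5621

0.5621 bits


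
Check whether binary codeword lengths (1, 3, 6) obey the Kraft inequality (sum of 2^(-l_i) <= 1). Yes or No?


Kraft sum = sum(2^(-l_i)) = 0.6406, need <= 1. Result: satisfied (a binary prefix-free code with these lengths exists)

Yes


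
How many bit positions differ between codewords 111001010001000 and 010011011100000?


Count differing positions: ^ . ^ . ^ . . . ^ ^ . ^ . . . = 6 differences

6


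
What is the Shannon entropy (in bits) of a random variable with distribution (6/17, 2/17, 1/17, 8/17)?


H = -sum(p_i * log2(p_i)). Terms: -(6/17)*log2(6/17) = 0.530294; -(2/17)*log2(2/17) = 0.363231; -(1/17)*log2(1/17) = 0.240439; -(8/17)*log2(8/17) = 0.511747. H = 0.530294 + 0.363231 + 0.240439 + 0.511747 = 1.6457

1.6457 bits


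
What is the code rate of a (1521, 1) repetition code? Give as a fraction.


Rate = k/n = 1/1521

1/1521


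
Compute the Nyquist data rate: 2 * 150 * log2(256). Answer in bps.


Rate = 2 * B * log2(M) = 2 * 150 * 8.0 = 2400.0

2400.0 bps


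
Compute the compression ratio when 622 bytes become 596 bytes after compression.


Ratio = original / compressed = 622 / 596 = 1.0436

1.0436


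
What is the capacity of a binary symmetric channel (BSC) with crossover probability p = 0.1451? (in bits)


H(p) = -p*log2(p) - (1-p)*log2(1-p) = -0.1451*log2(0.1451) - 0.8549*log2(0.8549) = 0.404086 + 0.193355 = 0.5974. C = 1 - H(p) = 1 - 0.5974 = 0.4026

0.4026 bits


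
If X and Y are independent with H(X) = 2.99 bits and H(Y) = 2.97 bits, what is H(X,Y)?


For independent variables, H(X,Y) = H(X) + H(Y) = 2.99 + 2.97 = 5.96

5.96 bits


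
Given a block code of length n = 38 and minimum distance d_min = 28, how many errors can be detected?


Detection capability = d_min - 1 = 28 - 1 = 27

27 errors


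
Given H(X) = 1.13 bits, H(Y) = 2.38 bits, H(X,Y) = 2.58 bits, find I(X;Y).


I(X;Y) = H(X) + H(Y) - H(X,Y) = 1.13 + 2.38 - 2.58 = 0.93

0.93 bits


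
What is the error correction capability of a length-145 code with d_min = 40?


Correction capability = floor((d-1)/2) = floor((40-1)/2) = 19

19 errors


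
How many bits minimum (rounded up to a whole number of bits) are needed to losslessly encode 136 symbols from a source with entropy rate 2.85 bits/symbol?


Minimum bits >= n * H = 136 * 2.85 = 387.6, rounded up to a whole number of bits = 388

388 bits


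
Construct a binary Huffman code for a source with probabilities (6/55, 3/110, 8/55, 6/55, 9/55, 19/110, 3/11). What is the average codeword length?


Huffman construction (repeatedly merge the two least-probable nodes; each merge adds 1 bit to every symbol beneath it): 3/110 + 6/55 = 3/22; 6/55 + 3/22 = 27/110; 8/55 + 9/55 = 17/55; 19/110 + 27/110 = 23/55; 3/11 + 17/55 = 32/55; 23/55 + 32/55 = 1. Resulting codeword lengths (in the order the probabilities were given): (4, 4, 3, 3, 3, 2, 2). L_avg = sum(p_i * l_i) = 6/55*4 + 3/110*4 + 8/55*3 + 6/55*3 + 9/55*3 + 19/110*2 + 3/11*2 = 148/55 = 2.6909

2.6909 bits


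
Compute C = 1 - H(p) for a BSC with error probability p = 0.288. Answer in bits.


H(p) = -p*log2(p) - (1-p)*log2(1-p) = -0.288*log2(0.288) - 0.712*log2(0.712) = 0.517207 + 0.348916 = 0.8661. C = 1 - H(p) = 1 - 0.8661 = 0.1339

0.1339 bits


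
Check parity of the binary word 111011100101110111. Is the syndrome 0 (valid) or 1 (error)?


Syndrome = XOR of all bits = 1 XOR 1 XOR 1 XOR 0 XOR 1 XOR 1 XOR 1 XOR 0 XOR 0 XOR 1 XOR 0 XOR 1 XOR 1 XOR 1 XOR 0 XOR 1 XOR 1 XOR 1 = 1

1


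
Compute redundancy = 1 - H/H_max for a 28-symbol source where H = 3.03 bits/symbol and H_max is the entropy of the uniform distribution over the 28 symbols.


H_max = log2(K) = log2(28) = 4.8074 bits/symbol. Redundancy = 1 - H/H_max = 1 - 3.03/4.8074 = 1 - 0.6303 = 0.3697

0.3697


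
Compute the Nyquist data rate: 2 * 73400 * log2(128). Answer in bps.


Rate = 2 * B * log2(M) = 2 * 73400 * 7.0 = 1027600.0

1027600.0 bps


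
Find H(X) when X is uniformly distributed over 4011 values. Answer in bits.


H = log2(n) = log2(4011) = 11.9697

11.9697 bits


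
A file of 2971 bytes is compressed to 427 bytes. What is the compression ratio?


Ratio = original / compressed = 2971 / 427 = 6.9578

6.9578


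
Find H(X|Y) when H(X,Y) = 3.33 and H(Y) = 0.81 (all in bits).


H(X|Y) = H(X,Y) - H(Y) = 3.33 - 0.81 = 2.52

2.52 bits


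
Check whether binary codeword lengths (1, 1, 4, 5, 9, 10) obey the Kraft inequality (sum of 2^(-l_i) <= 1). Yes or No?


Kraft sum = sum(2^(-l_i)) = 1.0967, need <= 1. Result: violated (a binary prefix-free code with these lengths cannot exist)

No


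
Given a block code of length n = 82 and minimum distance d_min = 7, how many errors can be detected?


Detection capability = d_min - 1 = 7 - 1 = 6

6 errors


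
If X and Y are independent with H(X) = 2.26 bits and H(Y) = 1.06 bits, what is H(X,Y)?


For independent variables, H(X,Y) = H(X) + H(Y) = 2.26 + 1.06 = 3.32

3.32 bits


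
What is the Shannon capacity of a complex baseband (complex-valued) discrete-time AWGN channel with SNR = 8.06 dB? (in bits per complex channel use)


SNR_linear = 10^(8.06/10) = 6.3973; C = log2(1 + SNR_linear) = log2(1 + 6.3973) = 2.887

2.887 bits/channel use


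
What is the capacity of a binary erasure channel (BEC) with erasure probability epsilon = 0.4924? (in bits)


C = 1 - epsilon = 1 - 0.4924 = 0.5076

0.5076 bits


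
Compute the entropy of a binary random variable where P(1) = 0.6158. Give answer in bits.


H = -p*log2(p) - (1-p)*log2(1-p). -0.6158*log2(0.6158) = 0.430731; -0.3842*log2(0.3842) = 0.530223. H = 0.430731 + 0.530223 = 0.961

0.961 bits


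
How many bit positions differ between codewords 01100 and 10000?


Count differing positions: ^ ^ ^ . . = 3 differences

3


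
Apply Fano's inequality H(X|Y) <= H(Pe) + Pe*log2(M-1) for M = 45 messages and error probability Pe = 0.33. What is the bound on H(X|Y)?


H(Pe) = -Pe*log2(Pe) - (1-Pe)*log2(1-Pe) = -0.33*log2(0.33) - 0.67*log2(0.67) = 0.527822 + 0.387104 = 0.9149. Pe*log2(M-1) = 0.33*log2(44) = 1.801612. Bound = H(Pe) + Pe*log2(M-1) = 0.527822 + 0.387104 + 1.801612 = 2.7165

2.7165 bits


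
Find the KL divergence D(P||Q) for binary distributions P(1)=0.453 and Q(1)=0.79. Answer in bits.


KL = p*log2(p/q) + (1-p)*log2((1-p)/(1-q)) = 0.453*log2(0.453/0.79) + 0.547*log2(0.547/0.21) = 0.392

0.392 bits


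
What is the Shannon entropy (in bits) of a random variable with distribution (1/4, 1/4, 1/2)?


H = -sum(p_i * log2(p_i)). Terms: -(1/4)*log2(1/4) = 0.500000; -(1/4)*log2(1/4) = 0.500000; -(1/2)*log2(1/2) = 0.500000. H = 0.500000 + 0.500000 + 0.500000 = 1.5

1.5 bits


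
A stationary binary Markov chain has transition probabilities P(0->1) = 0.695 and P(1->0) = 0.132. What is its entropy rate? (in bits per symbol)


Stationary distribution: pi_0 = p10/(p01+p10) = 0.1596, pi_1 = 0.8404. Entropy rate H' = pi_0*H(p01) + pi_1*H(p10) = 0.1596*0.8873 + 0.8404*0.5629 = 0.6147

0.6147 bits/symbol


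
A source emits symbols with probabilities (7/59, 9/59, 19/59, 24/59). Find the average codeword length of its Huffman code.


Huffman construction (repeatedly merge the two least-probable nodes; each merge adds 1 bit to every symbol beneath it): 7/59 + 9/59 = 16/59; 16/59 + 19/59 = 35/59; 24/59 + 35/59 = 1. Resulting codeword lengths (in the order the probabilities were given): (3, 3, 2, 1). L_avg = sum(p_i * l_i) = 7/59*3 + 9/59*3 + 19/59*2 + 24/59*1 = 110/59 = 1.8644

1.8644 bits


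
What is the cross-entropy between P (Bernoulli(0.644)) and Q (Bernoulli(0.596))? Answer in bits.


H(P,Q) = -p*log2(q) - (1-p)*log2(1-q). -0.644*log2(0.596) = 0.480821; -0.356*log2(0.404) = 0.465496. H(P,Q) = 0.480821 + 0.465496 = 0.9463

0.9463 bits


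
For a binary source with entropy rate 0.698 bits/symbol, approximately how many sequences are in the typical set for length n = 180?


log2|A_typical| = nH = 180 * 0.698 = 125.64, so |A_typical| ~ 2^125.64 = 6.628e+37

6.628e+37


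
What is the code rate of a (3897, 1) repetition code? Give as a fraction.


Rate = k/n = 1/3897

1/3897


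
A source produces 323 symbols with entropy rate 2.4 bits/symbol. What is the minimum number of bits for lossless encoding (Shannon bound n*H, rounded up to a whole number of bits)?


Minimum bits >= n * H = 323 * 2.4 = 775.2, rounded up to a whole number of bits = 776

776 bits


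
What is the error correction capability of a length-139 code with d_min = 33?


Correction capability = floor((d-1)/2) = floor((33-1)/2) = 16

16 errors


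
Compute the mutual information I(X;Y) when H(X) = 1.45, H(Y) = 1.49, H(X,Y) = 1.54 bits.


I(X;Y) = H(X) + H(Y) - H(X,Y) = 1.45 + 1.49 - 1.54 = 1.4

1.4 bits


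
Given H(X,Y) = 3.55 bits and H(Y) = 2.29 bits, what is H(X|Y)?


H(X|Y) = H(X,Y) - H(Y) = 3.55 - 2.29 = 1.26

1.26 bits


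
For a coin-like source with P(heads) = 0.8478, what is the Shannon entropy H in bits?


H = -p*log2(p) - (1-p)*log2(1-p). -0.8478*log2(0.8478) = 0.201949; -0.1522*log2(0.1522) = 0.413369. H = 0.201949 + 0.413369 = 0.6153

0.6153 bits


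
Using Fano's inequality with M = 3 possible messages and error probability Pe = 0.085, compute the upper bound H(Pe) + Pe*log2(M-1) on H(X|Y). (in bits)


H(Pe) = -Pe*log2(Pe) - (1-Pe)*log2(1-Pe) = -0.085*log2(0.085) - 0.915*log2(0.915) = 0.302293 + 0.117263 = 0.4196. Pe*log2(M-1) = 0.085*log2(2) = 0.085000. Bound = H(Pe) + Pe*log2(M-1) = 0.302293 + 0.117263 + 0.085000 = 0.5046

0.5046 bits


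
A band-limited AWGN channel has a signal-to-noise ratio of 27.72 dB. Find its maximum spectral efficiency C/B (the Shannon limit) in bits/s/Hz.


SNR_linear = 10^(27.72/10) = 591.5616; C/B = log2(1 + SNR_linear) = log2(1 + 591.5616) = 9.2108

9.2108 bits/s/Hz


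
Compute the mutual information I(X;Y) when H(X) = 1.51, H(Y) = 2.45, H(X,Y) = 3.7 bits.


I(X;Y) = H(X) + H(Y) - H(X,Y) = 1.51 + 2.45 - 3.7 = 0.26

0.26 bits


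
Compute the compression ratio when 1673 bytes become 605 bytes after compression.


Ratio = original / compressed = 1673 / 605 = 2.7653

2.7653


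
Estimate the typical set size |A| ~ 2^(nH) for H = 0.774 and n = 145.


log2|A_typical| = nH = 145 * 0.774 = 112.23, so |A_typical| ~ 2^112.23 = 6.090e+33

6.090e+33


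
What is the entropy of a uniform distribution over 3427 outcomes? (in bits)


H = log2(n) = log2(3427) = 11.7427

11.7427 bits


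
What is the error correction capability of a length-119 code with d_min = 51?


Correction capability = floor((d-1)/2) = floor((51-1)/2) = 25

25 errors


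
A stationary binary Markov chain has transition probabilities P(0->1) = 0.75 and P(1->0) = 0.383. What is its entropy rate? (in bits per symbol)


Stationary distribution: pi_0 = p10/(p01+p10) = 0.338, pi_1 = 0.662. Entropy rate H' = pi_0*H(p01) + pi_1*H(p10) = 0.338*0.8113 + 0.662*0.9601 = 0.9098

0.9098 bits/symbol


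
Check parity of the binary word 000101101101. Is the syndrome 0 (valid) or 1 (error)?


Syndrome = XOR of all bits = 0 XOR 0 XOR 0 XOR 1 XOR 0 XOR 1 XOR 1 XOR 0 XOR 1 XOR 1 XOR 0 XOR 1 = 0

0
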